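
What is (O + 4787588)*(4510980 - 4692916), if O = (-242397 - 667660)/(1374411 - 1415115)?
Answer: -2215922397034339/2544 ≈ -8.7104e+11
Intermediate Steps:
O = 910057/40704 (O = -910057/(-40704) = -910057*(-1/40704) = 910057/40704 ≈ 22.358)
(O + 4787588)*(4510980 - 4692916) = (910057/40704 + 4787588)*(4510980 - 4692916) = (194874892009/40704)*(-181936) = -2215922397034339/2544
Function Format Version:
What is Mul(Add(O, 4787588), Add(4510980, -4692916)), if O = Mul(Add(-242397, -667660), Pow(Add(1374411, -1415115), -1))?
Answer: Rational(-2215922397034339, 2544) ≈ -8.7104e+11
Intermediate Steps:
O = Rational(910057, 40704) (O = Mul(-910057, Pow(-40704, -1)) = Mul(-910057, Rational(-1, 40704)) = Rational(910057, 40704) ≈ 22.358)
Mul(Add(O, 4787588), Add(4510980, -4692916)) = Mul(Add(Rational(910057, 40704), 4787588), Add(4510980, -4692916)) = Mul(Rational(194874892009, 40704), -181936) = Rational(-2215922397034339, 2544)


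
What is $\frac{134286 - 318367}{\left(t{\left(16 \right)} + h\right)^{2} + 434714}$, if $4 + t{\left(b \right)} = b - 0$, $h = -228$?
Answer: $- \frac{184081}{481370} \approx -0.38241$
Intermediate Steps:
$t{\left(b \right)} = -4 + b$ ($t{\left(b \right)} = -4 + \left(b - 0\right) = -4 + \left(b + 0\right) = -4 + b$)
$\frac{134286 - 318367}{\left(t{\left(16 \right)} + h\right)^{2} + 434714} = \frac{134286 - 318367}{\left(\left(-4 + 16\right) - 228\right)^{2} + 434714} = - \frac{184081}{\left(12 - 228\right)^{2} + 434714} = - \frac{184081}{\left(-216\right)^{2} + 434714} = - \frac{184081}{46656 + 434714} = - \frac{184081}{481370}$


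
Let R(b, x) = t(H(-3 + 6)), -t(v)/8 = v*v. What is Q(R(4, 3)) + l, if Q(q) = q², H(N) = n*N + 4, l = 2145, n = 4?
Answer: 4196449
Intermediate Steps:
H(N) = 4 + 4*N (H(N) = 4*N + 4 = 4 + 4*N)
t(v) = -8*v² (t(v) = -8*v*v = -8*v²)
R(b, x) = -2048 (R(b, x) = -8*(4 + 4*(-3 + 6))² = -8*(4 + 4*3)² = -8*(4 + 12)² = -8*16² = -8*256 = -2048)
Q(R(4, 3)) + l = (-2048)² + 2145 = 4194304 + 2145 = 4196449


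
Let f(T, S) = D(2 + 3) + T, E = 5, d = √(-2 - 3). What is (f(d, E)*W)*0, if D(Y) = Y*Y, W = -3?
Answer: 0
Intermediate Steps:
d = I*√5 (d = √(-5) = I*√5 ≈ 2.2361*I)
D(Y) = Y²
f(T, S) = 25 + T (f(T, S) = (2 + 3)² + T = 5² + T = 25 + T)
(f(d, E)*W)*0 = ((25 + I*√5)*(-3))*0 = (-75 - 3*I*√5)*0 = 0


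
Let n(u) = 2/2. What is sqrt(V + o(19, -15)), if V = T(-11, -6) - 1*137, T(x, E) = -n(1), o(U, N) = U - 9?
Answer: 8*I*sqrt(2) ≈ 11.314*I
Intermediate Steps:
n(u) = 1 (n(u) = 2*(1/2) = 1)
o(U, N) = -9 + U
T(x, E) = -1 (T(x, E) = -1*1 = -1)
V = -138 (V = -1 - 1*137 = -1 - 137 = -138)
sqrt(V + o(19, -15)) = sqrt(-138 + (-9 + 19)) = sqrt(-138 + 10) = sqrt(-128) = 8*I*sqrt(2)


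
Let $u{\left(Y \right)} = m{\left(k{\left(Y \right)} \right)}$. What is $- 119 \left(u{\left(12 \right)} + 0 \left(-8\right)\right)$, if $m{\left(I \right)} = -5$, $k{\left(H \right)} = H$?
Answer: $595$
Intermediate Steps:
$u{\left(Y \right)} = -5$
$- 119 \left(u{\left(12 \right)} + 0 \left(-8\right)\right) = - 119 \left(-5 + 0 \left(-8\right)\right) = - 119 \left(-5 + 0\right) = \left(-119\right) \left(-5\right) = 595$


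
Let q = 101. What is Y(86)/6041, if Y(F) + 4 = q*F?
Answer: 8682/6041 ≈ 1.4372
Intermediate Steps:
Y(F) = -4 + 101*F
Y(86)/6041 = (-4 + 101*86)/6041 = (-4 + 8686)*(1/6041) = 8682*(1/6041) = 8682/6041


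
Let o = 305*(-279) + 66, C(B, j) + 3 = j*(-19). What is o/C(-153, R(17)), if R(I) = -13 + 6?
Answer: -85029/130 ≈ -654.07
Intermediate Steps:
R(I) = -7
C(B, j) = -3 - 19*j (C(B, j) = -3 + j*(-19) = -3 - 19*j)
o = -85029 (o = -85095 + 66 = -85029)
o/C(-153, R(17)) = -85029/(-3 - 19*(-7)) = -85029/(-3 + 133) = -85029/130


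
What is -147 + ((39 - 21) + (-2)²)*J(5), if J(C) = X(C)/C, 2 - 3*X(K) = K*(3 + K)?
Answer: -3041/15 ≈ -202.73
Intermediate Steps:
X(K) = ⅔ - K*(3 + K)/3
J(C) = (⅔ - C - C²/3)/C
-147 + ((39 - 21) + (-2)²)*J(5) = -147 + ((39 - 21) + (-2)²)*(-1 - ⅓*5 + (⅔)/5) = -147 + (18 + 4)*(-1 - 5/3 + (⅔)*(⅕)) = -147 + 22*(-1 - 5/3 + 2/15) = -147 + 22*(-38/15) = -147 - 836/15 = -3041/15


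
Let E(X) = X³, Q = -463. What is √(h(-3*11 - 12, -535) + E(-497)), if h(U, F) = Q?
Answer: 4*I*√7672746 ≈ 11080.0*I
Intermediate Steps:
h(U, F) = -463
√(h(-3*11 - 12, -535) + E(-497)) = √(-463 + (-497)³) = √(-463 - 122763473) = √(-122763936) = 4*I*√7672746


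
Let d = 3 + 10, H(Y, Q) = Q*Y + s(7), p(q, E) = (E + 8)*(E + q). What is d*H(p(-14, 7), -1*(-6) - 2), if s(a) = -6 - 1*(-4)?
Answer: -5486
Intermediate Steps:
s(a) = -2 (s(a) = -6 + 4 = -2)
p(q, E) = (8 + E)*(E + q)
H(Y, Q) = -2 + Q*Y (H(Y, Q) = Q*Y - 2 = -2 + Q*Y)
d = 13
d*H(p(-14, 7), -1*(-6) - 2) = 13*(-2 + (-1*(-6) - 2)*(7**2 + 8*7 + 8*(-14) + 7*(-14))) = 13*(-2 + (6 - 2)*(49 + 56 - 112 - 98)) = 13*(-2 + 4*(-105)) = 13*(-2 - 420) = 13*(-422) = -5486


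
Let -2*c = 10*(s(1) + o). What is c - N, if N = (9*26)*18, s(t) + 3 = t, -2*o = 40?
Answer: -4102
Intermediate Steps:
o = -20 (o = -1/2*40 = -20)
s(t) = -3 + t
c = 110 (c = -5*((-3 + 1) - 20) = -5*(-2 - 20) = -5*(-22) = -1/2*(-220) = 110)
N = 4212 (N = 234*18 = 4212)
c - N = 110 - 1*4212 = 110 - 4212 = -4102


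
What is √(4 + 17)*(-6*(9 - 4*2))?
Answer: -6*√21 ≈ -27.495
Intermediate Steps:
√(4 + 17)*(-6*(9 - 4*2)) = √21*(-6*(9 - 8)) = √21*(-6*1) = √21*(-6) = -6*√21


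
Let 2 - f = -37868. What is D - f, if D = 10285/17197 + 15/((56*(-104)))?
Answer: -3792822629475/100155328 ≈ -37869.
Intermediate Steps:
f = 37870 (f = 2 - 1*(-37868) = 2 + 37868 = 37870)
D = 59641885/100155328 (D = 10285*(1/17197) + 15/(-5824) = 10285/17197 + 15*(-1/5824) = 10285/17197 - 15/5824 = 59641885/100155328 ≈ 0.59549)
D - f = 59641885/100155328 - 1*37870 = 59641885/100155328 - 37870 = -3792822629475/100155328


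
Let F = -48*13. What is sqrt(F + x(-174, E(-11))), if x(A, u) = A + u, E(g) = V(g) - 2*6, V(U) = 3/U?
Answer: I*sqrt(98043)/11 ≈ 28.465*I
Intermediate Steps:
E(g) = -12 + 3/g (E(g) = 3/g - 2*6 = 3/g - 12 = -12 + 3/g)
F = -624
sqrt(F + x(-174, E(-11))) = sqrt(-624 + (-174 + (-12 + 3/(-11)))) = sqrt(-624 + (-174 + (-12 + 3*(-1/11)))) = sqrt(-624 + (-174 + (-12 - 3/11))) = sqrt(-624 + (-174 - 135/11)) = sqrt(-624 - 2049/11) = sqrt(-8913/11) = I*sqrt(98043)/11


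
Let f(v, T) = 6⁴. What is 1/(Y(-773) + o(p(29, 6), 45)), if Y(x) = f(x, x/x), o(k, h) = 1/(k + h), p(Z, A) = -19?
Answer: 26/33697 ≈ 0.00077158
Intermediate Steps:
o(k, h) = 1/(h + k)
f(v, T) = 1296
Y(x) = 1296
1/(Y(-773) + o(p(29, 6), 45)) = 1/(1296 + 1/(45 - 19)) = 1/(1296 + 1/26) = 1/(33697/26) = 26/33697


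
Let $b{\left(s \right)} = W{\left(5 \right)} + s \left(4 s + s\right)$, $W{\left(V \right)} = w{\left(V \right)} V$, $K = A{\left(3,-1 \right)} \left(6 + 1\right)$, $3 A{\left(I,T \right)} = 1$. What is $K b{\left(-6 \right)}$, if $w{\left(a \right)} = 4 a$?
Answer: $\frac{1960}{3} \approx 653.33$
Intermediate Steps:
$A{\left(I,T \right)} = \frac{1}{3}$ ($A{\left(I,T \right)} = \frac{1}{3} \cdot 1 = \frac{1}{3}$)
$K = \frac{7}{3}$ ($K = \frac{6 + 1}{3} = \frac{1}{3} \cdot 7 = \frac{7}{3} \approx 2.3333$)
$W{\left(V \right)} = 4 V^{2}$ ($W{\left(V \right)} = 4 V V = 4 V^{2}$)
$b{\left(s \right)} = 100 + 5 s^{2}$ ($b{\left(s \right)} = 4 \cdot 5^{2} + s \left(4 s + s\right) = 4 \cdot 25 + s 5 s = 100 + 5 s^{2}$)
$K b{\left(-6 \right)} = \frac{7 \left(100 + 5 \left(-6\right)^{2}\right)}{3} = \frac{7 \left(100 + 5 \cdot 36\right)}{3} = \frac{7 \left(100 + 180\right)}{3} = \frac{7}{3} \cdot 280 = \frac{1960}{3}$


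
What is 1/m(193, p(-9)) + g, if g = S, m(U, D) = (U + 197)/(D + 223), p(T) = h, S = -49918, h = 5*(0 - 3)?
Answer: -748762/15 ≈ -49917.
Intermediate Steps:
h = -15 (h = 5*(-3) = -15)
p(T) = -15
m(U, D) = (197 + U)/(223 + D)
g = -49918
1/m(193, p(-9)) + g = 1/((197 + 193)/(223 - 15)) - 49918 = 1/(390/208) - 49918 = 1/((1/208)*390) - 49918 = 1/(15/8) - 49918 = 8/15 - 49918 = -748762/15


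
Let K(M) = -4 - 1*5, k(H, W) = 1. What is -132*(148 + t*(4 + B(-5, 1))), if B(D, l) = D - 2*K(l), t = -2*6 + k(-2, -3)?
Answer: 5148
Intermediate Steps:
K(M) = -9 (K(M) = -4 - 5 = -9)
t = -11 (t = -2*6 + 1 = -12 + 1 = -11)
B(D, l) = 18 + D (B(D, l) = D - 2*(-9) = D + 18 = 18 + D)
-132*(148 + t*(4 + B(-5, 1))) = -132*(148 - 11*(4 + (18 - 5))) = -132*(148 - 11*(4 + 13)) = -132*(148 - 11*17) = -132*(148 - 187) = -132*(-39) = 5148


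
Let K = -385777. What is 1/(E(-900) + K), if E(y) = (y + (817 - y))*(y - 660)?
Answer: -1/1660297 ≈ -6.0230e-7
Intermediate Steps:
E(y) = -539220 + 817*y (E(y) = 817*(-660 + y) = -539220 + 817*y)
1/(E(-900) + K) = 1/((-539220 + 817*(-900)) - 385777) = 1/((-539220 - 735300) - 385777) = 1/(-1274520 - 385777) = 1/(-1660297) = -1/1660297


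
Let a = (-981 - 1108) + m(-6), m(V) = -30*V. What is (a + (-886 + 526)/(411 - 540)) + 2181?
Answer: 11816/43 ≈ 274.79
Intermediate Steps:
a = -1909 (a = (-981 - 1108) - 30*(-6) = -2089 + 180 = -1909)
(a + (-886 + 526)/(411 - 540)) + 2181 = (-1909 + (-886 + 526)/(411 - 540)) + 2181 = (-1909 - 360/(-129)) + 2181 = (-1909 - 360*(-1/129)) + 2181 = (-1909 + 120/43) + 2181 = -81967/43 + 2181 = 11816/43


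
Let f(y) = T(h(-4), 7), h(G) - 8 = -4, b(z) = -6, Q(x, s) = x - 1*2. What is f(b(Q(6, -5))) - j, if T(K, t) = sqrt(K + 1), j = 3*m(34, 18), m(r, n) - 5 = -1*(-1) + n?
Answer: -72 + sqrt(5) ≈ -69.764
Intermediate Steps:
m(r, n) = 6 + n (m(r, n) = 5 + (-1*(-1) + n) = 5 + (1 + n) = 6 + n)
Q(x, s) = -2 + x (Q(x, s) = x - 2 = -2 + x)
j = 72 (j = 3*(6 + 18) = 3*24 = 72)
h(G) = 4 (h(G) = 8 - 4 = 4)
T(K, t) = sqrt(1 + K)
f(y) = sqrt(5) (f(y) = sqrt(1 + 4) = sqrt(5))
f(b(Q(6, -5))) - j = sqrt(5) - 1*72 = sqrt(5) - 72 = -72 + sqrt(5)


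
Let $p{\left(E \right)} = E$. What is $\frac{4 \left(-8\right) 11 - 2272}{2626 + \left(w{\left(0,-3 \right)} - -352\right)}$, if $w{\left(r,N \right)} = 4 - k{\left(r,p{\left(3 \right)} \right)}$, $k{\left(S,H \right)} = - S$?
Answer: $- \frac{1312}{1491} \approx -0.87995$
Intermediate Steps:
$w{\left(r,N \right)} = 4 + r$ ($w{\left(r,N \right)} = 4 - - r = 4 + r$)
$\frac{4 \left(-8\right) 11 - 2272}{2626 + \left(w{\left(0,-3 \right)} - -352\right)} = \frac{4 \left(-8\right) 11 - 2272}{2626 + \left(\left(4 + 0\right) - -352\right)} = \frac{\left(-32\right) 11 - 2272}{2626 + \left(4 + 352\right)} = \frac{-352 - 2272}{2626 + 356} = - \frac{2624}{2982} = \left(-2624\right) \frac{1}{2982} = - \frac{1312}{1491}$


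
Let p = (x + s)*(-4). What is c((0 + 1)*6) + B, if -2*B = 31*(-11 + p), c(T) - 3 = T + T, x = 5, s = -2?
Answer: 743/2 ≈ 371.50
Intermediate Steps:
p = -12 (p = (5 - 2)*(-4) = 3*(-4) = -12)
c(T) = 3 + 2*T (c(T) = 3 + (T + T) = 3 + 2*T)
B = 713/2 (B = -31*(-11 - 12)/2 = -31*(-23)/2 = -1/2*(-713) = 713/2 ≈ 356.50)
c((0 + 1)*6) + B = (3 + 2*((0 + 1)*6)) + 713/2 = (3 + 2*(1*6)) + 713/2 = (3 + 2*6) + 713/2 = (3 + 12) + 713/2 = 15 + 713/2 = 743/2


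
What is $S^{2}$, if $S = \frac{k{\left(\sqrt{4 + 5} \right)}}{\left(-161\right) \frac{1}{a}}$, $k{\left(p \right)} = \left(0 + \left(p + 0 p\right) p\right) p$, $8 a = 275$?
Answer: $\frac{55130625}{1658944} \approx 33.232$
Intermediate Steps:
$a = \frac{275}{8}$ ($a = \frac{1}{8} \cdot 275 = \frac{275}{8} \approx 34.375$)
$k{\left(p \right)} = p^{3}$ ($k{\left(p \right)} = \left(0 + \left(p + 0\right) p\right) p = \left(0 + p p\right) p = \left(0 + p^{2}\right) p = p^{2} p = p^{3}$)
$S = - \frac{7425}{1288}$ ($S = \frac{\left(\sqrt{4 + 5}\right)^{3}}{\left(-161\right) \frac{1}{\frac{275}{8}}} = \frac{\left(\sqrt{9}\right)^{3}}{\left(-161\right) \frac{8}{275}} = \frac{3^{3}}{- \frac{1288}{275}} = 27 \left(- \frac{275}{1288}\right) = - \frac{7425}{1288} \approx -5.7648$)
$S^{2} = \left(- \frac{7425}{1288}\right)^{2} = \frac{55130625}{1658944}$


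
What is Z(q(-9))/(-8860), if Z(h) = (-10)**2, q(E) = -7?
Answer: -5/443 ≈ -0.011287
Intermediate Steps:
Z(h) = 100
Z(q(-9))/(-8860) = 100/(-8860) = 100*(-1/8860) = -5/443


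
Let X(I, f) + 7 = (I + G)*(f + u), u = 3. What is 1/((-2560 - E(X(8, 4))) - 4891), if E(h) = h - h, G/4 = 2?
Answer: -1/7451 ≈ -0.00013421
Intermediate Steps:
G = 8 (G = 4*2 = 8)
X(I, f) = -7 + (3 + f)*(8 + I) (X(I, f) = -7 + (I + 8)*(f + 3) = -7 + (8 + I)*(3 + f) = -7 + (3 + f)*(8 + I))
E(h) = 0
1/((-2560 - E(X(8, 4))) - 4891) = 1/((-2560 - 1*0) - 4891) = 1/((-2560 + 0) - 4891) = 1/(-2560 - 4891) = 1/(-7451) = -1/7451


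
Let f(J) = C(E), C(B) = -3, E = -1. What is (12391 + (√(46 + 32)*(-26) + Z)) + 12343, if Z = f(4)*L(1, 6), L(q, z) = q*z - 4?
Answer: 24728 - 26*√78 ≈ 24498.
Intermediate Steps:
L(q, z) = -4 + q*z
f(J) = -3
Z = -6 (Z = -3*(-4 + 1*6) = -3*(-4 + 6) = -3*2 = -6)
(12391 + (√(46 + 32)*(-26) + Z)) + 12343 = (12391 + (√(46 + 32)*(-26) - 6)) + 12343 = (12391 + (√78*(-26) - 6)) + 12343 = (12391 + (-26*√78 - 6)) + 12343 = (12391 + (-6 - 26*√78)) + 12343 = (12385 - 26*√78) + 12343 = 24728 - 26*√78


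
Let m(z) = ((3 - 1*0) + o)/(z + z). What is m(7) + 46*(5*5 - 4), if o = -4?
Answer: 13523/14 ≈ 965.93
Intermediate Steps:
m(z) = -1/(2*z) (m(z) = ((3 - 1*0) - 4)/(z + z) = ((3 + 0) - 4)/((2*z)) = (3 - 4)*(1/(2*z)) = -1/(2*z))
m(7) + 46*(5*5 - 4) = -1/2/7 + 46*(5*5 - 4) = -1/2*1/7 + 46*(25 - 4) = -1/14 + 46*21 = -1/14 + 966 = 13523/14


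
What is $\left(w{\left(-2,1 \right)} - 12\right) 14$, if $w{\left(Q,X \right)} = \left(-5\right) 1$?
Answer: $-238$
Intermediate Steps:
$w{\left(Q,X \right)} = -5$
$\left(w{\left(-2,1 \right)} - 12\right) 14 = \left(-5 - 12\right) 14 = \left(-17\right) 14 = -238$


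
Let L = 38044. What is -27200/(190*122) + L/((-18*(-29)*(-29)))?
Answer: -32340338/8772471 ≈ -3.6866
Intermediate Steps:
-27200/(190*122) + L/((-18*(-29)*(-29))) = -27200/(190*122) + 38044/((-18*(-29)*(-29))) = -27200/23180 + 38044/((522*(-29))) = -27200*1/23180 + 38044/(-15138) = -1360/1159 + 38044*(-1/15138) = -1360/1159 - 19022/7569 = -32340338/8772471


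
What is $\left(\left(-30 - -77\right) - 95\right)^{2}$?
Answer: $2304$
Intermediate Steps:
$\left(\left(-30 - -77\right) - 95\right)^{2} = \left(\left(-30 + 77\right) - 95\right)^{2} = \left(47 - 95\right)^{2} = \left(-48\right)^{2} = 2304$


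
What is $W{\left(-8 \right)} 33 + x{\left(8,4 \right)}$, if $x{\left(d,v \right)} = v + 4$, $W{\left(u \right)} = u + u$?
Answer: $-520$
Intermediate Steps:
$W{\left(u \right)} = 2 u$
$x{\left(d,v \right)} = 4 + v$
$W{\left(-8 \right)} 33 + x{\left(8,4 \right)} = 2 \left(-8\right) 33 + \left(4 + 4\right) = \left(-16\right) 33 + 8 = -528 + 8 = -520$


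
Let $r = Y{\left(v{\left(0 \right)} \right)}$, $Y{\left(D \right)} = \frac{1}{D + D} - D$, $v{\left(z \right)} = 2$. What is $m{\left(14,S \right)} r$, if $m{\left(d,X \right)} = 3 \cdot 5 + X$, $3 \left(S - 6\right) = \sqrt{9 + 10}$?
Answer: $- \frac{147}{4} - \frac{7 \sqrt{19}}{12} \approx -39.293$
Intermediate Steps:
$S = 6 + \frac{\sqrt{19}}{3}$ ($S = 6 + \frac{\sqrt{9 + 10}}{3} = 6 + \frac{\sqrt{19}}{3} \approx 7.453$)
$Y{\left(D \right)} = \frac{1}{2 D} - D$
$m{\left(d,X \right)} = 15 + X$
$r = - \frac{7}{4}$ ($r = \frac{1}{2 \cdot 2} - 2 = \frac{1}{2} \cdot \frac{1}{2} - 2 = \frac{1}{4} - 2 = - \frac{7}{4} \approx -1.75$)
$m{\left(14,S \right)} r = \left(15 + \left(6 + \frac{\sqrt{19}}{3}\right)\right) \left(- \frac{7}{4}\right) = \left(21 + \frac{\sqrt{19}}{3}\right) \left(- \frac{7}{4}\right) = - \frac{147}{4} - \frac{7 \sqrt{19}}{12}$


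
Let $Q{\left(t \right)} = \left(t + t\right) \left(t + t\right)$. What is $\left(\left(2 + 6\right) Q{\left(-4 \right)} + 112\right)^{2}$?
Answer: $389376$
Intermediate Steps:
$Q{\left(t \right)} = 4 t^{2}$ ($Q{\left(t \right)} = 2 t 2 t = 4 t^{2}$)
$\left(\left(2 + 6\right) Q{\left(-4 \right)} + 112\right)^{2} = \left(\left(2 + 6\right) 4 \left(-4\right)^{2} + 112\right)^{2} = \left(8 \cdot 4 \cdot 16 + 112\right)^{2} = \left(8 \cdot 64 + 112\right)^{2} = \left(512 + 112\right)^{2} = 624^{2} = 389376$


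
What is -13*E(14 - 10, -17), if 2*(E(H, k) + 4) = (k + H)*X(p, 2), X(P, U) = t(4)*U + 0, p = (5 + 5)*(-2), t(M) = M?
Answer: 728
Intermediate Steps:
p = -20 (p = 10*(-2) = -20)
X(P, U) = 4*U (X(P, U) = 4*U + 0 = 4*U)
E(H, k) = -4 + 4*H + 4*k (E(H, k) = -4 + ((k + H)*(4*2))/2 = -4 + ((H + k)*8)/2 = -4 + (8*H + 8*k)/2 = -4 + (4*H + 4*k) = -4 + 4*H + 4*k)
-13*E(14 - 10, -17) = -13*(-4 + 4*(14 - 10) + 4*(-17)) = -13*(-4 + 4*4 - 68) = -13*(-4 + 16 - 68) = -13*(-56) = 728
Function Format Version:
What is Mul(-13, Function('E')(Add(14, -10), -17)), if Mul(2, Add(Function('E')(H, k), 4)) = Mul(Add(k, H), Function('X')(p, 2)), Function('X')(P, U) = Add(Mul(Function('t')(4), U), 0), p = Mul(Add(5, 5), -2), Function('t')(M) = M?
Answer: 728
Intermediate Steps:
p = -20 (p = Mul(10, -2) = -20)
Function('X')(P, U) = Mul(4, U) (Function('X')(P, U) = Add(Mul(4, U), 0) = Mul(4, U))
Function('E')(H, k) = Add(-4, Mul(4, H), Mul(4, k)) (Function('E')(H, k) = Add(-4, Mul(Rational(1, 2), Mul(Add(k, H), Mul(4, 2)))) = Add(-4, Mul(Rational(1, 2), Mul(Add(H, k), 8))) = Add(-4, Mul(Rational(1, 2), Add(Mul(8, H), Mul(8, k)))) = Add(-4, Add(Mul(4, H), Mul(4, k))) = Add(-4, Mul(4, H), Mul(4, k)))
Mul(-13, Function('E')(Add(14, -10), -17)) = Mul(-13, Add(-4, Mul(4, Add(14, -10)), Mul(4, -17))) = Mul(-13, Add(-4, Mul(4, 4), -68)) = Mul(-13, Add(-4, 16, -68)) = Mul(-13, -56) = 728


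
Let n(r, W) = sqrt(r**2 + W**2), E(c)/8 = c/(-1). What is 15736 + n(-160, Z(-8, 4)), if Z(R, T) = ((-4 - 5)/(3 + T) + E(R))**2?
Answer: 15736 + sqrt(37202849441)/49 ≈ 19672.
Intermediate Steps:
E(c) = -8*c (E(c) = 8*(c/(-1)) = 8*(c*(-1)) = 8*(-c) = -8*c)
Z(R, T) = (-9/(3 + T) - 8*R)**2 (Z(R, T) = ((-4 - 5)/(3 + T) - 8*R)**2 = (-9/(3 + T) - 8*R)**2)
n(r, W) = sqrt(W**2 + r**2)
15736 + n(-160, Z(-8, 4)) = 15736 + sqrt(((9 + 24*(-8) + 8*(-8)*4)**2/(3 + 4)**2)**2 + (-160)**2) = 15736 + sqrt(((9 - 192 - 256)**2/7**2)**2 + 25600) = 15736 + sqrt(((1/49)*(-439)**2)**2 + 25600) = 15736 + sqrt(((1/49)*192721)**2 + 25600) = 15736 + sqrt((192721/49)**2 + 25600) = 15736 + sqrt(37141383841/2401 + 25600) = 15736 + sqrt(37202849441/2401) = 15736 + sqrt(37202849441)/49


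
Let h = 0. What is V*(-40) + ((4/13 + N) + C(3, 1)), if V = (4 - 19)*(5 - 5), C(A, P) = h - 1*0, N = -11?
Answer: -139/13 ≈ -10.692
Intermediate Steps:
C(A, P) = 0 (C(A, P) = 0 - 1*0 = 0 + 0 = 0)
V = 0 (V = -15*0 = 0)
V*(-40) + ((4/13 + N) + C(3, 1)) = 0*(-40) + ((4/13 - 11) + 0) = 0 + ((4*(1/13) - 11) + 0) = 0 + ((4/13 - 11) + 0) = 0 + (-139/13 + 0) = 0 - 139/13 = -139/13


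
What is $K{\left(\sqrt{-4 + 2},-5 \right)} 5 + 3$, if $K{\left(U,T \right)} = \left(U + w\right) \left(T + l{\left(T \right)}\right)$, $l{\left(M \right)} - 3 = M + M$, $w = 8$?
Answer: $-477 - 60 i \sqrt{2} \approx -477.0 - 84.853 i$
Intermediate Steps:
$l{\left(M \right)} = 3 + 2 M$ ($l{\left(M \right)} = 3 + \left(M + M\right) = 3 + 2 M$)
$K{\left(U,T \right)} = \left(3 + 3 T\right) \left(8 + U\right)$ ($K{\left(U,T \right)} = \left(U + 8\right) \left(T + \left(3 + 2 T\right)\right) = \left(8 + U\right) \left(3 + 3 T\right) = \left(3 + 3 T\right) \left(8 + U\right)$)
$K{\left(\sqrt{-4 + 2},-5 \right)} 5 + 3 = \left(24 + 3 \sqrt{-4 + 2} + 24 \left(-5\right) + 3 \left(-5\right) \sqrt{-4 + 2}\right) 5 + 3 = \left(24 + 3 \sqrt{-2} - 120 + 3 \left(-5\right) \sqrt{-2}\right) 5 + 3 = \left(24 + 3 i \sqrt{2} - 120 + 3 \left(-5\right) i \sqrt{2}\right) 5 + 3 = \left(24 + 3 i \sqrt{2} - 120 - 15 i \sqrt{2}\right) 5 + 3 = \left(-96 - 12 i \sqrt{2}\right) 5 + 3 = \left(-480 - 60 i \sqrt{2}\right) + 3 = -477 - 60 i \sqrt{2}$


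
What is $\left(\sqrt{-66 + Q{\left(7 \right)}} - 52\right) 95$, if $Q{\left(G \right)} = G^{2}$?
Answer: $-4940 + 95 i \sqrt{17} \approx -4940.0 + 391.69 i$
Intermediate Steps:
$\left(\sqrt{-66 + Q{\left(7 \right)}} - 52\right) 95 = \left(\sqrt{-66 + 7^{2}} - 52\right) 95 = \left(\sqrt{-66 + 49} - 52\right) 95 = \left(\sqrt{-17} - 52\right) 95 = \left(i \sqrt{17} - 52\right) 95 = \left(-52 + i \sqrt{17}\right) 95 = -4940 + 95 i \sqrt{17}$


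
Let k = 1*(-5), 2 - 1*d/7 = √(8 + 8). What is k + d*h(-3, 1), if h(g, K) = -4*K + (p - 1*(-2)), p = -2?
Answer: 51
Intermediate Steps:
d = -14 (d = 14 - 7*√(8 + 8) = 14 - 7*√16 = 14 - 7*4 = 14 - 28 = -14)
k = -5
h(g, K) = -4*K (h(g, K) = -4*K + (-2 - 1*(-2)) = -4*K + (-2 + 2) = -4*K + 0 = -4*K)
k + d*h(-3, 1) = -5 - (-56) = -5 - 14*(-4) = -5 + 56 = 51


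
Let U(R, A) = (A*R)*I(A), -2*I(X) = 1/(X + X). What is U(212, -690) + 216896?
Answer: 216843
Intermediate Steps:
I(X) = -1/(4*X) (I(X) = -1/(2*(X + X)) = -1/(2*X)/2 = -1/(4*X))
U(R, A) = -R/4 (U(R, A) = (A*R)*(-1/(4*A)) = -R/4)
U(212, -690) + 216896 = -¼*212 + 216896 = -53 + 216896 = 216843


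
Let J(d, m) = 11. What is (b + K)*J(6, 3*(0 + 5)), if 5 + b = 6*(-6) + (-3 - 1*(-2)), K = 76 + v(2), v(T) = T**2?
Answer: 418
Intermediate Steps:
K = 80 (K = 76 + 2**2 = 76 + 4 = 80)
b = -42 (b = -5 + (6*(-6) + (-3 - 1*(-2))) = -5 + (-36 + (-3 + 2)) = -5 + (-36 - 1) = -5 - 37 = -42)
(b + K)*J(6, 3*(0 + 5)) = (-42 + 80)*11 = 38*11 = 418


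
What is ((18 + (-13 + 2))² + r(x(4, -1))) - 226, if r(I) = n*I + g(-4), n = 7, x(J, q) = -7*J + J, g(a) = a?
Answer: -349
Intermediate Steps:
x(J, q) = -6*J
r(I) = -4 + 7*I (r(I) = 7*I - 4 = -4 + 7*I)
((18 + (-13 + 2))² + r(x(4, -1))) - 226 = ((18 + (-13 + 2))² + (-4 + 7*(-6*4))) - 226 = ((18 - 11)² + (-4 + 7*(-24))) - 226 = (7² + (-4 - 168)) - 226 = (49 - 172) - 226 = -123 - 226 = -349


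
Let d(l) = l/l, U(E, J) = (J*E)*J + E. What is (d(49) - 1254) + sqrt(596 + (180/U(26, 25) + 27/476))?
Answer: -1253 + sqrt(559016906042777)/968422 ≈ -1228.6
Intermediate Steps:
U(E, J) = E + E*J**2 (U(E, J) = (E*J)*J + E = E*J**2 + E = E + E*J**2)
d(l) = 1
(d(49) - 1254) + sqrt(596 + (180/U(26, 25) + 27/476)) = (1 - 1254) + sqrt(596 + (180/((26*(1 + 25**2))) + 27/476)) = -1253 + sqrt(596 + (180/((26*(1 + 625))) + 27*(1/476))) = -1253 + sqrt(596 + (180/((26*626)) + 27/476)) = -1253 + sqrt(596 + (180/16276 + 27/476)) = -1253 + sqrt(596 + (180*(1/16276) + 27/476)) = -1253 + sqrt(596 + (45/4069 + 27/476)) = -1253 + sqrt(596 + 131283/1936844) = -1253 + sqrt(1154490307/1936844) = -1253 + sqrt(559016906042777)/968422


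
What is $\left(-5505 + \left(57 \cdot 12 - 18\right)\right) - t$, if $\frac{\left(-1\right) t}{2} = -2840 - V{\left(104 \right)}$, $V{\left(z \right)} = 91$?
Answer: $-10701$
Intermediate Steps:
$t = 5862$ ($t = - 2 \left(-2840 - 91\right) = \left(-2\right) \left(-2931\right) = 5862$)
$\left(-5505 + \left(57 \cdot 12 - 18\right)\right) - t = \left(-5505 + \left(57 \cdot 12 - 18\right)\right) - 5862 = \left(-5505 + \left(684 - 18\right)\right) - 5862 = \left(-5505 + 666\right) - 5862 = -4839 - 5862 = -10701$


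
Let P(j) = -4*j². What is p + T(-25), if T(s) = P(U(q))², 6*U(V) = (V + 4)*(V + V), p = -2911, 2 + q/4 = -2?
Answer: 268432545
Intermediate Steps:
q = -16 (q = -8 + 4*(-2) = -8 - 8 = -16)
U(V) = V*(4 + V)/3 (U(V) = ((V + 4)*(V + V))/6 = ((4 + V)*(2*V))/6 = (2*V*(4 + V))/6 = V*(4 + V)/3)
T(s) = 268435456 (T(s) = (-4*256*(4 - 16)²/9)² = (-4*((⅓)*(-16)*(-12))²)² = (-4*64²)² = (-4*4096)² = (-16384)² = 268435456)
p + T(-25) = -2911 + 268435456 = 268432545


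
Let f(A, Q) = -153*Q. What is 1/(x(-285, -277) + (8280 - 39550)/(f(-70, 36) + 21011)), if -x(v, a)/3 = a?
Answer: 15503/12851723 ≈ 0.0012063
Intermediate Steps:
x(v, a) = -3*a
1/(x(-285, -277) + (8280 - 39550)/(f(-70, 36) + 21011)) = 1/(-3*(-277) + (8280 - 39550)/(-153*36 + 21011)) = 1/(831 - 31270/(-5508 + 21011)) = 1/(831 - 31270/15503) = 1/(12851723/15503) = 15503/12851723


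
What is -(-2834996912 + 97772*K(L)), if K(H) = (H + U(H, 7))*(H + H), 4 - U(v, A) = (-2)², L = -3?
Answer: 2833237016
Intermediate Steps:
U(v, A) = 0 (U(v, A) = 4 - 1*(-2)² = 4 - 1*4 = 4 - 4 = 0)
K(H) = 2*H² (K(H) = (H + 0)*(H + H) = H*(2*H) = 2*H²)
-(-2834996912 + 97772*K(L)) = -97772/(1/(2*(-3)² - 28996)) = -97772/(1/(2*9 - 28996)) = -97772/(1/(18 - 28996)) = -97772/(1/(-28978)) = -97772/(-1/28978) = -97772*(-28978) = 2833237016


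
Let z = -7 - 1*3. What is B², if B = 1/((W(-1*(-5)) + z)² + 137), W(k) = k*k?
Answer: 1/131044 ≈ 7.6310e-6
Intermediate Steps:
W(k) = k²
z = -10 (z = -7 - 3 = -10)
B = 1/362 (B = 1/(((-1*(-5))² - 10)² + 137) = 1/((5² - 10)² + 137) = 1/((25 - 10)² + 137) = 1/(15² + 137) = 1/(225 + 137) = 1/362 ≈ 0.0027624)
B² = (1/362)² = 1/131044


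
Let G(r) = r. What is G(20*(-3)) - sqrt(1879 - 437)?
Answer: -60 - sqrt(1442) ≈ -97.974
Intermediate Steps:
G(20*(-3)) - sqrt(1879 - 437) = 20*(-3) - sqrt(1879 - 437) = -60 - sqrt(1442)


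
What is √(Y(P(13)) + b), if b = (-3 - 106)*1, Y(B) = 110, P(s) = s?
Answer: 1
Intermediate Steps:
b = -109 (b = -109*1 = -109)
√(Y(P(13)) + b) = √(110 - 109) = √1 = 1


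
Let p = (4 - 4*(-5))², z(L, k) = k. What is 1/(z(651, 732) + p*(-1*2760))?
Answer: -1/1589028 ≈ -6.2932e-7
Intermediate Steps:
p = 576 (p = (4 + 20)² = 24² = 576)
1/(z(651, 732) + p*(-1*2760)) = 1/(732 + 576*(-1*2760)) = 1/(732 + 576*(-2760)) = 1/(732 - 1589760) = 1/(-1589028) = -1/1589028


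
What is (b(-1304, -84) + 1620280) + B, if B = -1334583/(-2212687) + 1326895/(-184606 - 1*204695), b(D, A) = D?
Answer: 1394585552754049730/861401261787 ≈ 1.6190e+6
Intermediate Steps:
B = -2416448820382/861401261787 (B = -1334583*(-1/2212687) + 1326895/(-184606 - 204695) = 1334583/2212687 + 1326895/(-389301) = 1334583/2212687 + 1326895*(-1/389301) = 1334583/2212687 - 1326895/389301 = -2416448820382/861401261787 ≈ -2.8053)
(b(-1304, -84) + 1620280) + B = (-1304 + 1620280) - 2416448820382/861401261787 = 1618976 - 2416448820382/861401261787 = 1394585552754049730/861401261787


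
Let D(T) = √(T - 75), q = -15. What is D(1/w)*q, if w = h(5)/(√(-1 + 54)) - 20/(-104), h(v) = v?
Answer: -3*I*√(92485 + 48750*√53)/√(53 + 26*√53) ≈ -128.92*I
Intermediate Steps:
w = 5/26 + 5*√53/53 (w = 5/(√(-1 + 54)) - 20/(-104) = 5/(√53) - 20*(-1/104) = 5*(√53/53) + 5/26 = 5*√53/53 + 5/26 = 5/26 + 5*√53/53 ≈ 0.87911)
D(T) = √(-75 + T)
D(1/w)*q = √(-75 + 1/(5/26 + 5*√53/53))*(-15) = -15*√(-75 + 1/(5/26 + 5*√53/53))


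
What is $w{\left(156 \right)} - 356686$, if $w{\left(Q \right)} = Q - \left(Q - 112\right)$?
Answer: $-356574$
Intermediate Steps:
$w{\left(Q \right)} = 112$ ($w{\left(Q \right)} = Q - \left(Q - 112\right) = Q - \left(-112 + Q\right) = 112$)
$w{\left(156 \right)} - 356686 = 112 - 356686 = -356574$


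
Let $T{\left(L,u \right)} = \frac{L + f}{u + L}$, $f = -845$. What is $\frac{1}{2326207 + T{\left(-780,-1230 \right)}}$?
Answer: $\frac{402}{935135539} \approx 4.2988 \cdot 10^{-7}$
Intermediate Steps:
$T{\left(L,u \right)} = \frac{-845 + L}{L + u}$ ($T{\left(L,u \right)} = \frac{L - 845}{u + L} = \frac{-845 + L}{L + u}$)
$\frac{1}{2326207 + T{\left(-780,-1230 \right)}} = \frac{1}{2326207 + \frac{-845 - 780}{-780 - 1230}} = \frac{1}{2326207 + \frac{1}{-2010} \left(-1625\right)} = \frac{1}{2326207 - - \frac{325}{402}} = \frac{1}{2326207 + \frac{325}{402}} = \frac{1}{\frac{935135539}{402}} = \frac{402}{935135539}$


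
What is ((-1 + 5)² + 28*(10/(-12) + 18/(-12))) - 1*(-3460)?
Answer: 10232/3 ≈ 3410.7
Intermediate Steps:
((-1 + 5)² + 28*(10/(-12) + 18/(-12))) - 1*(-3460) = (4² + 28*(10*(-1/12) + 18*(-1/12))) + 3460 = (16 + 28*(-⅚ - 3/2)) + 3460 = (16 + 28*(-7/3)) + 3460 = (16 - 196/3) + 3460 = -148/3 + 3460 = 10232/3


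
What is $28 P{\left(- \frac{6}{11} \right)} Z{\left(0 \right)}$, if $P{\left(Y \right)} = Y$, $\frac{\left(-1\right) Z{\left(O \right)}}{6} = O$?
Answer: $0$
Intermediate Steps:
$Z{\left(O \right)} = - 6 O$
$28 P{\left(- \frac{6}{11} \right)} Z{\left(0 \right)} = 28 \left(- \frac{6}{11}\right) \left(\left(-6\right) 0\right) = 28 \left(\left(-6\right) \frac{1}{11}\right) 0 = 28 \left(- \frac{6}{11}\right) 0 = \left(- \frac{168}{11}\right) 0 = 0$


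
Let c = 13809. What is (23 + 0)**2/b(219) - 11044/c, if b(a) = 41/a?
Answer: 1599333655/566169 ≈ 2824.8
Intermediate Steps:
(23 + 0)**2/b(219) - 11044/c = (23 + 0)**2/((41/219)) - 11044/13809 = 23**2/((41*(1/219))) - 11044*1/13809 = 529/(41/219) - 11044/13809 = 529*(219/41) - 11044/13809 = 115851/41 - 11044/13809 = 1599333655/566169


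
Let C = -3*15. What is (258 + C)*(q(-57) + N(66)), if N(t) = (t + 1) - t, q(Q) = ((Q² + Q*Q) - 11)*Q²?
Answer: 4489244232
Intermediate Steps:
q(Q) = Q²*(-11 + 2*Q²) (q(Q) = ((Q² + Q²) - 11)*Q² = (2*Q² - 11)*Q² = (-11 + 2*Q²)*Q² = Q²*(-11 + 2*Q²))
C = -45
N(t) = 1 (N(t) = (1 + t) - t = 1)
(258 + C)*(q(-57) + N(66)) = (258 - 45)*((-57)²*(-11 + 2*(-57)²) + 1) = 213*(3249*(-11 + 2*3249) + 1) = 213*(3249*(-11 + 6498) + 1) = 213*(3249*6487 + 1) = 213*(21076263 + 1) = 213*21076264 = 4489244232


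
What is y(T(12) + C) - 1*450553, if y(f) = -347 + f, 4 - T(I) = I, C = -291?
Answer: -451199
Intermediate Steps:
T(I) = 4 - I
y(T(12) + C) - 1*450553 = (-347 + ((4 - 1*12) - 291)) - 1*450553 = (-347 + ((4 - 12) - 291)) - 450553 = (-347 + (-8 - 291)) - 450553 = (-347 - 299) - 450553 = -646 - 450553 = -451199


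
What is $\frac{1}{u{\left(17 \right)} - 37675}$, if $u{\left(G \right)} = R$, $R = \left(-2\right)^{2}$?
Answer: $- \frac{1}{37671} \approx -2.6546 \cdot 10^{-5}$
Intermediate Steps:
$R = 4$
$u{\left(G \right)} = 4$
$\frac{1}{u{\left(17 \right)} - 37675} = \frac{1}{4 - 37675} = \frac{1}{-37671} = - \frac{1}{37671}$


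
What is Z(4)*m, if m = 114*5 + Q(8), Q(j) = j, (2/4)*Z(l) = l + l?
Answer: 9248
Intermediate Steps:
Z(l) = 4*l (Z(l) = 2*(l + l) = 2*(2*l) = 4*l)
m = 578 (m = 114*5 + 8 = 570 + 8 = 578)
Z(4)*m = (4*4)*578 = 16*578 = 9248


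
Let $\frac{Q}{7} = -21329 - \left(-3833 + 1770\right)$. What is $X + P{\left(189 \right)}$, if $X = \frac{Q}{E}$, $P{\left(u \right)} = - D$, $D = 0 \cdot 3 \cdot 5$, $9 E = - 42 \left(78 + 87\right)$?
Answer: $\frac{9633}{55} \approx 175.15$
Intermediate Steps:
$E = -770$ ($E = \frac{\left(-42\right) \left(78 + 87\right)}{9} = \frac{\left(-42\right) 165}{9} = \frac{1}{9} \left(-6930\right) = -770$)
$Q = -134862$ ($Q = 7 \left(-21329 - \left(-3833 + 1770\right)\right) = 7 \left(-21329 - -2063\right) = 7 \left(-21329 + 2063\right) = 7 \left(-19266\right) = -134862$)
$D = 0$ ($D = 0 \cdot 5 = 0$)
$P{\left(u \right)} = 0$ ($P{\left(u \right)} = \left(-1\right) 0 = 0$)
$X = \frac{9633}{55}$ ($X = - \frac{134862}{-770} = \left(-134862\right) \left(- \frac{1}{770}\right) = \frac{9633}{55} \approx 175.15$)
$X + P{\left(189 \right)} = \frac{9633}{55} + 0 = \frac{9633}{55}$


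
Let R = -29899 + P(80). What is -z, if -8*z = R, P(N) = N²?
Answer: -23499/8 ≈ -2937.4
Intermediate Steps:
R = -23499 (R = -29899 + 80² = -29899 + 6400 = -23499)
z = 23499/8 (z = -⅛*(-23499) = 23499/8 ≈ 2937.4)
-z = -1*23499/8 = -23499/8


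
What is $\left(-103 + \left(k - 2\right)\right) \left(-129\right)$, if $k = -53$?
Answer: $20382$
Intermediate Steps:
$\left(-103 + \left(k - 2\right)\right) \left(-129\right) = \left(-103 - 55\right) \left(-129\right) = \left(-158\right) \left(-129\right) = 20382$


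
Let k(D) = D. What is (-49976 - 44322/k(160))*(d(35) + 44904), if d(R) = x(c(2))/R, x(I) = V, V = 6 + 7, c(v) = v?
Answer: -6318423828373/2800 ≈ -2.2566e+9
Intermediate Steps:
V = 13
x(I) = 13
d(R) = 13/R
(-49976 - 44322/k(160))*(d(35) + 44904) = (-49976 - 44322/160)*(13/35 + 44904) = (-49976 - 44322*1/160)*(13*(1/35) + 44904) = (-49976 - 22161/80)*(13/35 + 44904) = -4020241/80*1571653/35 = -6318423828373/2800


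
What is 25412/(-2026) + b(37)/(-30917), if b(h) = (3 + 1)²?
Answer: -392847610/31318921 ≈ -12.543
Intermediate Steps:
b(h) = 16 (b(h) = 4² = 16)
25412/(-2026) + b(37)/(-30917) = 25412/(-2026) + 16/(-30917) = 25412*(-1/2026) + 16*(-1/30917) = -12706/1013 - 16/30917 = -392847610/31318921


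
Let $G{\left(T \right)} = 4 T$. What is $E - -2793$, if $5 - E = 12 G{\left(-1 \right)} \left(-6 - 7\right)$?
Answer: $2174$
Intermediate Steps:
$E = -619$ ($E = 5 - 12 \cdot 4 \left(-1\right) \left(-6 - 7\right) = 5 - 12 \left(-4\right) \left(-13\right) = 5 - \left(-48\right) \left(-13\right) = 5 - 624 = -619$)
$E - -2793 = -619 - -2793 = -619 + 2793 = 2174$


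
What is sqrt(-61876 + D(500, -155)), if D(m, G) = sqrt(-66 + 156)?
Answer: sqrt(-61876 + 3*sqrt(10)) ≈ 248.73*I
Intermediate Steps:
D(m, G) = 3*sqrt(10) (D(m, G) = sqrt(90) = 3*sqrt(10))
sqrt(-61876 + D(500, -155)) = sqrt(-61876 + 3*sqrt(10))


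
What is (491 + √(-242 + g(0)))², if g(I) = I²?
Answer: 240839 + 10802*I*√2 ≈ 2.4084e+5 + 15276.0*I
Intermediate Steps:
(491 + √(-242 + g(0)))² = (491 + √(-242 + 0²))² = (491 + √(-242 + 0))² = (491 + √(-242))² = (491 + 11*I*√2)²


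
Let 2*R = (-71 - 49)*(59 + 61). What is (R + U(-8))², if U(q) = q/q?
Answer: 51825601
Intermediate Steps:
U(q) = 1
R = -7200 (R = ((-71 - 49)*(59 + 61))/2 = (-120*120)/2 = (½)*(-14400) = -7200)
(R + U(-8))² = (-7200 + 1)² = (-7199)² = 51825601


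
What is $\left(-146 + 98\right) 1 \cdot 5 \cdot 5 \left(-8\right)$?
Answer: $9600$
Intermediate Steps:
$\left(-146 + 98\right) 1 \cdot 5 \cdot 5 \left(-8\right) = - 48 \cdot 5 \cdot 5 \left(-8\right) = - 48 \cdot 25 \left(-8\right) = \left(-48\right) \left(-200\right) = 9600$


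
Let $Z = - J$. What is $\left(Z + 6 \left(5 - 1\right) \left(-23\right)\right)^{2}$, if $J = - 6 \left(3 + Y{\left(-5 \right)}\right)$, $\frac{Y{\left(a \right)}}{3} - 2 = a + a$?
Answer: $459684$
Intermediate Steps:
$Y{\left(a \right)} = 6 + 6 a$ ($Y{\left(a \right)} = 6 + 3 \left(a + a\right) = 6 + 3 \cdot 2 a = 6 + 6 a$)
$J = 126$ ($J = - 6 \left(3 + \left(6 + 6 \left(-5\right)\right)\right) = - 6 \left(3 + \left(6 - 30\right)\right) = - 6 \left(3 - 24\right) = \left(-6\right) \left(-21\right) = 126$)
$Z = -126$ ($Z = \left(-1\right) 126 = -126$)
$\left(Z + 6 \left(5 - 1\right) \left(-23\right)\right)^{2} = \left(-126 + 6 \left(5 - 1\right) \left(-23\right)\right)^{2} = \left(-126 + 6 \cdot 4 \left(-23\right)\right)^{2} = \left(-126 + 24 \left(-23\right)\right)^{2} = \left(-126 - 552\right)^{2} = \left(-678\right)^{2} = 459684$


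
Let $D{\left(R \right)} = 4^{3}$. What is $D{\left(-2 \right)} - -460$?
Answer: $524$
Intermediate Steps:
$D{\left(R \right)} = 64$
$D{\left(-2 \right)} - -460 = 64 - -460 = 64 + 460 = 524$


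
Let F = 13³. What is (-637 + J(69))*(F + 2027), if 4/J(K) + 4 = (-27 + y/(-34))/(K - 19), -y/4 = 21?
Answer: -934974336/347 ≈ -2.6945e+6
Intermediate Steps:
y = -84 (y = -4*21 = -84)
J(K) = 4/(-4 - 417/(17*(-19 + K))) (J(K) = 4/(-4 + (-27 - 84/(-34))/(K - 19)) = 4/(-4 + (-27 - 84*(-1/34))/(-19 + K)) = 4/(-4 + (-27 + 42/17)/(-19 + K)) = 4/(-4 - 417/(17*(-19 + K))))
F = 2197
(-637 + J(69))*(F + 2027) = (-637 + 68*(19 - 1*69)/(-875 + 68*69))*(2197 + 2027) = (-637 + 68*(19 - 69)/(-875 + 4692))*4224 = (-637 + 68*(-50)/3817)*4224 = (-637 + 68*(1/3817)*(-50))*4224 = (-637 - 3400/3817)*4224 = -2434829/3817*4224 = -934974336/347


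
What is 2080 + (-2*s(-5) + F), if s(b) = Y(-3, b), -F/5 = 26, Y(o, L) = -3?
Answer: 1956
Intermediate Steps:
F = -130 (F = -5*26 = -130)
s(b) = -3
2080 + (-2*s(-5) + F) = 2080 + (-2*(-3) - 130) = 2080 + (6 - 130) = 2080 - 124 = 1956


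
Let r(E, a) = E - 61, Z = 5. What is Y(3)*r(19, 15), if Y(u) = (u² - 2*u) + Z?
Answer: -336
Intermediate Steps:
r(E, a) = -61 + E
Y(u) = 5 + u² - 2*u (Y(u) = (u² - 2*u) + 5 = 5 + u² - 2*u)
Y(3)*r(19, 15) = (5 + 3² - 2*3)*(-61 + 19) = (5 + 9 - 6)*(-42) = 8*(-42) = -336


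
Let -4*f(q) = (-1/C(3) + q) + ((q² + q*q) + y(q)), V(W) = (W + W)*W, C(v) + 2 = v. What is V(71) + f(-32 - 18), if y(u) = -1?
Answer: 8845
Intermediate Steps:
C(v) = -2 + v
V(W) = 2*W² (V(W) = (2*W)*W = 2*W²)
f(q) = ½ - q²/2 - q/4 (f(q) = -((-1/(-2 + 3) + q) + ((q² + q*q) - 1))/4 = -((-1/1 + q) + ((q² + q²) - 1))/4 = -((-1*1 + q) + (2*q² - 1))/4 = -((-1 + q) + (-1 + 2*q²))/4 = -(-2 + q + 2*q²)/4 = ½ - q²/2 - q/4)
V(71) + f(-32 - 18) = 2*71² + (½ - (-32 - 18)²/2 - (-32 - 18)/4) = 2*5041 + (½ - ½*(-50)² - ¼*(-50)) = 10082 + (½ - ½*2500 + 25/2) = 10082 + (½ - 1250 + 25/2) = 10082 - 1237 = 8845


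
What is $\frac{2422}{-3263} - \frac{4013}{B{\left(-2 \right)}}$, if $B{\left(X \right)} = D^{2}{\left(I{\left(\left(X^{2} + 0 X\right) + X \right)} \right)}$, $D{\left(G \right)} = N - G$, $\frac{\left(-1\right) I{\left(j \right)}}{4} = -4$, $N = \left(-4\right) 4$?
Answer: $- \frac{15574547}{3341312} \approx -4.6612$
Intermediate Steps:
$N = -16$
$I{\left(j \right)} = 16$ ($I{\left(j \right)} = \left(-4\right) \left(-4\right) = 16$)
$D{\left(G \right)} = -16 - G$
$B{\left(X \right)} = 1024$ ($B{\left(X \right)} = \left(-16 - 16\right)^{2} = \left(-32\right)^{2} = 1024$)
$\frac{2422}{-3263} - \frac{4013}{B{\left(-2 \right)}} = \frac{2422}{-3263} - \frac{4013}{1024} = 2422 \left(- \frac{1}{3263}\right) - \frac{4013}{1024} = - \frac{2422}{3263} - \frac{4013}{1024} = - \frac{15574547}{3341312}$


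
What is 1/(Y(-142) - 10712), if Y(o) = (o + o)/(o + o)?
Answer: -1/10711 ≈ -9.3362e-5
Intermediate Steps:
Y(o) = 1 (Y(o) = (2*o)/((2*o)) = (2*o)*(1/(2*o)) = 1)
1/(Y(-142) - 10712) = 1/(1 - 10712) = 1/(-10711) = -1/10711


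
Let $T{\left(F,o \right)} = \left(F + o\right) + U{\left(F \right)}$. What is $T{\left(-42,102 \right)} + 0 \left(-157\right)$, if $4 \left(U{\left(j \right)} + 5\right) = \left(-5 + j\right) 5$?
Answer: $- \frac{15}{4} \approx -3.75$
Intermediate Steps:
$U{\left(j \right)} = - \frac{45}{4} + \frac{5 j}{4}$ ($U{\left(j \right)} = -5 + \frac{\left(-5 + j\right) 5}{4} = -5 + \frac{-25 + 5 j}{4} = -5 + \left(- \frac{25}{4} + \frac{5 j}{4}\right) = - \frac{45}{4} + \frac{5 j}{4}$)
$T{\left(F,o \right)} = - \frac{45}{4} + o + \frac{9 F}{4}$ ($T{\left(F,o \right)} = \left(F + o\right) + \left(- \frac{45}{4} + \frac{5 F}{4}\right) = - \frac{45}{4} + o + \frac{9 F}{4}$)
$T{\left(-42,102 \right)} + 0 \left(-157\right) = \left(- \frac{45}{4} + 102 + \frac{9}{4} \left(-42\right)\right) + 0 \left(-157\right) = \left(- \frac{45}{4} + 102 - \frac{189}{2}\right) + 0 = - \frac{15}{4} + 0 = - \frac{15}{4}$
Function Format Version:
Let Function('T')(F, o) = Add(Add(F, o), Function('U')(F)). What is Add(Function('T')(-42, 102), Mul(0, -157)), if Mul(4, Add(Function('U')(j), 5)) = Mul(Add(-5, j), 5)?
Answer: Rational(-15, 4) ≈ -3.7500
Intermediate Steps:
Function('U')(j) = Add(Rational(-45, 4), Mul(Rational(5, 4), j)) (Function('U')(j) = Add(-5, Mul(Rational(1, 4), Mul(Add(-5, j), 5))) = Add(-5, Mul(Rational(1, 4), Add(-25, Mul(5, j)))) = Add(-5, Add(Rational(-25, 4), Mul(Rational(5, 4), j))) = Add(Rational(-45, 4), Mul(Rational(5, 4), j)))
Function('T')(F, o) = Add(Rational(-45, 4), o, Mul(Rational(9, 4), F)) (Function('T')(F, o) = Add(Add(F, o), Add(Rational(-45, 4), Mul(Rational(5, 4), F))) = Add(Rational(-45, 4), o, Mul(Rational(9, 4), F)))
Add(Function('T')(-42, 102), Mul(0, -157)) = Add(Add(Rational(-45, 4), 102, Mul(Rational(9, 4), -42)), Mul(0, -157)) = Add(Add(Rational(-45, 4), 102, Rational(-189, 2)), 0) = Add(Rational(-15, 4), 0) = Rational(-15, 4)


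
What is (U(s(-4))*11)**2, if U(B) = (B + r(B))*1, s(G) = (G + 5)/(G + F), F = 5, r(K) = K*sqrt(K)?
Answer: 484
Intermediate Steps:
r(K) = K**(3/2)
s(G) = 1 (s(G) = (G + 5)/(G + 5) = (5 + G)/(5 + G) = 1)
U(B) = B + B**(3/2) (U(B) = (B + B**(3/2))*1 = B + B**(3/2))
(U(s(-4))*11)**2 = ((1 + 1**(3/2))*11)**2 = ((1 + 1)*11)**2 = (2*11)**2 = 22**2 = 484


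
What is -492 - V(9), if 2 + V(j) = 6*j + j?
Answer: -553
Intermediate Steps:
V(j) = -2 + 7*j (V(j) = -2 + (6*j + j) = -2 + 7*j)
-492 - V(9) = -492 - (-2 + 7*9) = -492 - (-2 + 63) = -492 - 1*61 = -492 - 61 = -553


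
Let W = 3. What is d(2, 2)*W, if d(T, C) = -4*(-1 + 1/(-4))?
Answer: 15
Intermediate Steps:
d(T, C) = 5 (d(T, C) = -4*(-1 - ¼) = -4*(-5/4) = 5)
d(2, 2)*W = 5*3 = 15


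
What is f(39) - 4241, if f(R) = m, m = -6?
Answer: -4247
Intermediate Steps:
f(R) = -6
f(39) - 4241 = -6 - 4241 = -4247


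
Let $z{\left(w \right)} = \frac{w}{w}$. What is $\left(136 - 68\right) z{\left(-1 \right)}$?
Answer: $68$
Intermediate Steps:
$z{\left(w \right)} = 1$
$\left(136 - 68\right) z{\left(-1 \right)} = \left(136 - 68\right) 1 = 68 \cdot 1 = 68$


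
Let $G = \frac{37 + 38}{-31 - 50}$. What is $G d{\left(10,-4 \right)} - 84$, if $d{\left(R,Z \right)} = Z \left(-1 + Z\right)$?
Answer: $- \frac{2768}{27} \approx -102.52$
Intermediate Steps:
$G = - \frac{25}{27}$ ($G = \frac{75}{-81} = 75 \left(- \frac{1}{81}\right) = - \frac{25}{27} \approx -0.92593$)
$G d{\left(10,-4 \right)} - 84 = - \frac{25 \left(- 4 \left(-1 - 4\right)\right)}{27} - 84 = - \frac{25 \left(\left(-4\right) \left(-5\right)\right)}{27} - 84 = \left(- \frac{25}{27}\right) 20 - 84 = - \frac{500}{27} - 84 = - \frac{2768}{27}$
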